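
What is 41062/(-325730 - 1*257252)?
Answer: -20531/291491 ≈ -0.070434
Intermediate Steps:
41062/(-325730 - 1*257252) = 41062/(-325730 - 257252) = 41062/(-582982) = 41062*(-1/582982) = -20531/291491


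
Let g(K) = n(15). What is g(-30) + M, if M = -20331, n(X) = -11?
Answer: -20342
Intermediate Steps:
g(K) = -11
g(-30) + M = -11 - 20331 = -20342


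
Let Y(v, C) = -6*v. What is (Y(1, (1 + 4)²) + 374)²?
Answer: 135424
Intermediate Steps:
(Y(1, (1 + 4)²) + 374)² = (-6*1 + 374)² = (-6 + 374)² = 368² = 135424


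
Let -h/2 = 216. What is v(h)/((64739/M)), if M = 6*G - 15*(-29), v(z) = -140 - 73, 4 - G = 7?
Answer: -88821/64739 ≈ -1.3720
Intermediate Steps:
h = -432 (h = -2*216 = -432)
G = -3 (G = 4 - 1*7 = 4 - 7 = -3)
v(z) = -213
M = 417 (M = 6*(-3) - 15*(-29) = -18 + 435 = 417)
v(h)/((64739/M)) = -213/(64739/417) = -213/(64739*(1/417)) = -213/64739/417 = -213*417/64739 = -88821/64739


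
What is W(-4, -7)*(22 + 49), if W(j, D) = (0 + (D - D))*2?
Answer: 0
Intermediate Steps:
W(j, D) = 0 (W(j, D) = (0 + 0)*2 = 0*2 = 0)
W(-4, -7)*(22 + 49) = 0*(22 + 49) = 0*71 = 0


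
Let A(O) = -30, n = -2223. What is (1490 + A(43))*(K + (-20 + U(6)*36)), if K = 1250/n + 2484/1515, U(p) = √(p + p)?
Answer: -6202928552/224523 + 105120*√3 ≈ 1.5445e+5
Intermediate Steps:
U(p) = √2*√p (U(p) = √(2*p) = √2*√p)
K = 1209394/1122615 (K = 1250/(-2223) + 2484/1515 = 1250*(-1/2223) + 2484*(1/1515) = -1250/2223 + 828/505 = 1209394/1122615 ≈ 1.0773)
(1490 + A(43))*(K + (-20 + U(6)*36)) = (1490 - 30)*(1209394/1122615 + (-20 + (√2*√6)*36)) = 1460*(1209394/1122615 + (-20 + (2*√3)*36)) = 1460*(1209394/1122615 + (-20 + 72*√3)) = 1460*(-21242906/1122615 + 72*√3) = -6202928552/224523 + 105120*√3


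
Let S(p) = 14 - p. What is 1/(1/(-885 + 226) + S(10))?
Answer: 659/2635 ≈ 0.25009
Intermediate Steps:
1/(1/(-885 + 226) + S(10)) = 1/(1/(-885 + 226) + (14 - 1*10)) = 1/(1/(-659) + (14 - 10)) = 1/(-1/659 + 4) = 1/(2635/659) = 659/2635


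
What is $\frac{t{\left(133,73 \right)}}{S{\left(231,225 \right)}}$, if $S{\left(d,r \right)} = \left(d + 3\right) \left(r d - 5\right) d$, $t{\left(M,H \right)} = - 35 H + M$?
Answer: $- \frac{173}{200656170} \approx -8.6217 \cdot 10^{-7}$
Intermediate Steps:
$t{\left(M,H \right)} = M - 35 H$
$S{\left(d,r \right)} = d \left(-5 + d r\right) \left(3 + d\right)$ ($S{\left(d,r \right)} = \left(3 + d\right) \left(d r - 5\right) d = \left(3 + d\right) \left(-5 + d r\right) d = \left(-5 + d r\right) \left(3 + d\right) d = d \left(-5 + d r\right) \left(3 + d\right)$)
$\frac{t{\left(133,73 \right)}}{S{\left(231,225 \right)}} = \frac{133 - 2555}{231 \left(-15 - 1155 + 225 \cdot 231^{2} + 3 \cdot 231 \cdot 225\right)} = \frac{133 - 2555}{231 \left(-15 - 1155 + 225 \cdot 53361 + 155925\right)} = - \frac{2422}{231 \left(-15 - 1155 + 12006225 + 155925\right)} = - \frac{2422}{231 \cdot 12160980} = - \frac{2422}{2809186380} = \left(-2422\right) \frac{1}{2809186380} = - \frac{173}{200656170}$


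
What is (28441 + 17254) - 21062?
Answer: 24633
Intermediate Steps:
(28441 + 17254) - 21062 = 45695 - 21062 = 24633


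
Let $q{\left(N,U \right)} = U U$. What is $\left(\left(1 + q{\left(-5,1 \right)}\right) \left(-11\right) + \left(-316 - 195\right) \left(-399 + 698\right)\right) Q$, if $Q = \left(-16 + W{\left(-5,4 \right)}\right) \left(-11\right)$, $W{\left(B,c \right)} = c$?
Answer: $-20171052$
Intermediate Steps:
$q{\left(N,U \right)} = U^{2}$
$Q = 132$ ($Q = \left(-16 + 4\right) \left(-11\right) = \left(-12\right) \left(-11\right) = 132$)
$\left(\left(1 + q{\left(-5,1 \right)}\right) \left(-11\right) + \left(-316 - 195\right) \left(-399 + 698\right)\right) Q = \left(\left(1 + 1^{2}\right) \left(-11\right) + \left(-316 - 195\right) \left(-399 + 698\right)\right) 132 = \left(\left(1 + 1\right) \left(-11\right) - 152789\right) 132 = \left(2 \left(-11\right) - 152789\right) 132 = \left(-22 - 152789\right) 132 = \left(-152811\right) 132 = -20171052$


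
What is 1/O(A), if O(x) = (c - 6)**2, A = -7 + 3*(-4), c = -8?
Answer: 1/196 ≈ 0.0051020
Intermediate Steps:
A = -19 (A = -7 - 12 = -19)
O(x) = 196 (O(x) = (-8 - 6)**2 = (-14)**2 = 196)
1/O(A) = 1/196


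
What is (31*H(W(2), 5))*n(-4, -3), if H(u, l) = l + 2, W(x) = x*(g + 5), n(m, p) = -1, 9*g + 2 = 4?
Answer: -217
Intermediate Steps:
g = 2/9 (g = -2/9 + (1/9)*4 = -2/9 + 4/9 = 2/9 ≈ 0.22222)
W(x) = 47*x/9 (W(x) = x*(2/9 + 5) = x*(47/9) = 47*x/9)
H(u, l) = 2 + l
(31*H(W(2), 5))*n(-4, -3) = (31*(2 + 5))*(-1) = (31*7)*(-1) = 217*(-1) = -217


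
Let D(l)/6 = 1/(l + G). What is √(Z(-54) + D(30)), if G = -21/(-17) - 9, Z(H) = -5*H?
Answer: √119189/21 ≈ 16.440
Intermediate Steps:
G = -132/17 (G = -21*(-1/17) - 9 = 21/17 - 9 = -132/17 ≈ -7.7647)
D(l) = 6/(-132/17 + l) (D(l) = 6/(l - 132/17) = 6/(-132/17 + l))
√(Z(-54) + D(30)) = √(-5*(-54) + 102/(-132 + 17*30)) = √(270 + 102/(-132 + 510)) = √(270 + 102/378) = √(270 + 102*(1/378)) = √(270 + 17/63) = √(17027/63) = √119189/21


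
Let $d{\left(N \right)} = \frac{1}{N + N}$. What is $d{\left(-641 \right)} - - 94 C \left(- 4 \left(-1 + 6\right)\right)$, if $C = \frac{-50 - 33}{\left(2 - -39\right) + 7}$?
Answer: $\frac{6251351}{1923} \approx 3250.8$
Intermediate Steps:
$C = - \frac{83}{48}$ ($C = - \frac{83}{\left(2 + 39\right) + 7} = - \frac{83}{41 + 7} = - \frac{83}{48} \approx -1.7292$)
$d{\left(N \right)} = \frac{1}{2 N}$
$d{\left(-641 \right)} - - 94 C \left(- 4 \left(-1 + 6\right)\right) = \frac{1}{2 \left(-641\right)} - \left(-94\right) \left(- \frac{83}{48}\right) \left(- 4 \left(-1 + 6\right)\right) = \frac{1}{2} \left(- \frac{1}{641}\right) - \frac{3901 \left(\left(-4\right) 5\right)}{24} = - \frac{1}{1282} - \frac{3901}{24} \left(-20\right) = - \frac{1}{1282} - - \frac{19505}{6} = - \frac{1}{1282} + \frac{19505}{6} = \frac{6251351}{1923}$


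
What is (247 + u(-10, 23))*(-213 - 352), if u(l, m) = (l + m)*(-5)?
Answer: -102830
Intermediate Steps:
u(l, m) = -5*l - 5*m
(247 + u(-10, 23))*(-213 - 352) = (247 + (-5*(-10) - 5*23))*(-213 - 352) = (247 + (50 - 115))*(-565) = (247 - 65)*(-565) = 182*(-565) = -102830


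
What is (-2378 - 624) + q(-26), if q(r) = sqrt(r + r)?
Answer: -3002 + 2*I*sqrt(13) ≈ -3002.0 + 7.2111*I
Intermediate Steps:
q(r) = sqrt(2)*sqrt(r) (q(r) = sqrt(2*r) = sqrt(2)*sqrt(r))
(-2378 - 624) + q(-26) = (-2378 - 624) + sqrt(2)*sqrt(-26) = -3002 + sqrt(2)*(I*sqrt(26)) = -3002 + 2*I*sqrt(13)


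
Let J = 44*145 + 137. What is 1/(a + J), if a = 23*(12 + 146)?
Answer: 1/10151 ≈ 9.8513e-5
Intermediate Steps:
a = 3634 (a = 23*158 = 3634)
J = 6517 (J = 6380 + 137 = 6517)
1/(a + J) = 1/(3634 + 6517) = 1/10151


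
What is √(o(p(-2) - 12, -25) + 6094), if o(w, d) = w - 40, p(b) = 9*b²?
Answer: √6078 ≈ 77.962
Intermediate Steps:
o(w, d) = -40 + w
√(o(p(-2) - 12, -25) + 6094) = √((-40 + (9*(-2)² - 12)) + 6094) = √((-40 + (9*4 - 12)) + 6094) = √((-40 + (36 - 12)) + 6094) = √((-40 + 24) + 6094) = √(-16 + 6094) = √6078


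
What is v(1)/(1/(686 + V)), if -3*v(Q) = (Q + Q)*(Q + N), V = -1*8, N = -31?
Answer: 13560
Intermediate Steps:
V = -8
v(Q) = -2*Q*(-31 + Q)/3 (v(Q) = -(Q + Q)*(Q - 31)/3 = -2*Q*(-31 + Q)/3)
v(1)/(1/(686 + V)) = ((2/3)*1*(31 - 1*1))/(1/(686 - 8)) = ((2/3)*1*(31 - 1))/(1/678) = ((2/3)*1*30)/(1/678) = 20*678 = 13560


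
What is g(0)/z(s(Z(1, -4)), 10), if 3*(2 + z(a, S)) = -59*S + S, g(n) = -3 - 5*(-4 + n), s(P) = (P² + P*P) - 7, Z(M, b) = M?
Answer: -51/586 ≈ -0.087031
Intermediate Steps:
s(P) = -7 + 2*P² (s(P) = (P² + P²) - 7 = 2*P² - 7 = -7 + 2*P²)
g(n) = 17 - 5*n (g(n) = -3 + (20 - 5*n) = 17 - 5*n)
z(a, S) = -2 - 58*S/3 (z(a, S) = -2 + (-59*S + S)/3 = -2 + (-58*S)/3 = -2 - 58*S/3)
g(0)/z(s(Z(1, -4)), 10) = (17 - 5*0)/(-2 - 58/3*10) = (17 + 0)/(-2 - 580/3) = 17/(-586/3) = 17*(-3/586) = -51/586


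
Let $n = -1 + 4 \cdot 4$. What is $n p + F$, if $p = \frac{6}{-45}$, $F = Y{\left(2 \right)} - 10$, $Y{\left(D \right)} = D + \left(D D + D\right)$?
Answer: $-4$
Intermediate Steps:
$Y{\left(D \right)} = D^{2} + 2 D$ ($Y{\left(D \right)} = D + \left(D^{2} + D\right) = D + \left(D + D^{2}\right) = D^{2} + 2 D$)
$F = -2$ ($F = 2 \left(2 + 2\right) - 10 = 2 \cdot 4 - 10 = 8 - 10 = -2$)
$p = - \frac{2}{15}$ ($p = 6 \left(- \frac{1}{45}\right) = - \frac{2}{15} \approx -0.13333$)
$n = 15$ ($n = -1 + 16 = 15$)
$n p + F = 15 \left(- \frac{2}{15}\right) - 2 = -2 - 2 = -4$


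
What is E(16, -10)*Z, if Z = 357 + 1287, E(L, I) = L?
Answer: 26304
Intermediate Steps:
Z = 1644
E(16, -10)*Z = 16*1644 = 26304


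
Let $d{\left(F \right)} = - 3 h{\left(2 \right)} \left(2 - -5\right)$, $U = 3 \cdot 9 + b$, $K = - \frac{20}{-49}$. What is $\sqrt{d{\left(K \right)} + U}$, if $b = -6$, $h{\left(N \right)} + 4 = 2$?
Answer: $3 \sqrt{7} \approx 7.9373$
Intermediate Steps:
$h{\left(N \right)} = -2$ ($h{\left(N \right)} = -4 + 2 = -2$)
$K = \frac{20}{49}$ ($K = \left(-20\right) \left(- \frac{1}{49}\right) = \frac{20}{49} \approx 0.40816$)
$U = 21$ ($U = 3 \cdot 9 - 6 = 27 - 6 = 21$)
$d{\left(F \right)} = 42$ ($d{\left(F \right)} = \left(-3\right) \left(-2\right) \left(2 - -5\right) = 6 \left(2 + 5\right) = 6 \cdot 7 = 42$)
$\sqrt{d{\left(K \right)} + U} = \sqrt{42 + 21} = \sqrt{63} = 3 \sqrt{7}$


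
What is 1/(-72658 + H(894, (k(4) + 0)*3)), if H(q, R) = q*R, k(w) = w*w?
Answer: -1/29746 ≈ -3.3618e-5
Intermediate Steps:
k(w) = w**2
H(q, R) = R*q
1/(-72658 + H(894, (k(4) + 0)*3)) = 1/(-72658 + ((4**2 + 0)*3)*894) = 1/(-72658 + ((16 + 0)*3)*894) = 1/(-72658 + (16*3)*894) = 1/(-72658 + 48*894) = 1/(-72658 + 42912) = 1/(-29746) = -1/29746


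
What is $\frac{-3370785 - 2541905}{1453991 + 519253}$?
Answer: $- \frac{422335}{140946} \approx -2.9964$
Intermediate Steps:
$\frac{-3370785 - 2541905}{1453991 + 519253} = - \frac{5912690}{1973244} = \left(-5912690\right) \frac{1}{1973244} = - \frac{422335}{140946}$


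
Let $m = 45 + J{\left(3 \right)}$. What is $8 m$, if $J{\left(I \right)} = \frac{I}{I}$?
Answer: $368$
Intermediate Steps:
$J{\left(I \right)} = 1$
$m = 46$ ($m = 45 + 1 = 46$)
$8 m = 8 \cdot 46 = 368$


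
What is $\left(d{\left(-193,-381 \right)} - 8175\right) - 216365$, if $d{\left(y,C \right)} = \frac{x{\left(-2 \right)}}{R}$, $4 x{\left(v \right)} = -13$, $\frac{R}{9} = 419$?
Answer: $- \frac{3386961373}{15084} \approx -2.2454 \cdot 10^{5}$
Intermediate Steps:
$R = 3771$ ($R = 9 \cdot 419 = 3771$)
$x{\left(v \right)} = - \frac{13}{4}$ ($x{\left(v \right)} = \frac{1}{4} \left(-13\right) = - \frac{13}{4}$)
$d{\left(y,C \right)} = - \frac{13}{15084}$ ($d{\left(y,C \right)} = - \frac{13}{4 \cdot 3771} = \left(- \frac{13}{4}\right) \frac{1}{3771} = - \frac{13}{15084}$)
$\left(d{\left(-193,-381 \right)} - 8175\right) - 216365 = \left(- \frac{13}{15084} - 8175\right) - 216365 = - \frac{123311713}{15084} - 216365 = - \frac{3386961373}{15084}$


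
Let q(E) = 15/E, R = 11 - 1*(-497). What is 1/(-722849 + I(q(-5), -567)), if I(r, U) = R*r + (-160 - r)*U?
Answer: -1/635354 ≈ -1.5739e-6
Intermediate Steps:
R = 508 (R = 11 + 497 = 508)
I(r, U) = 508*r + U*(-160 - r) (I(r, U) = 508*r + (-160 - r)*U = 508*r + U*(-160 - r))
1/(-722849 + I(q(-5), -567)) = 1/(-722849 + (-160*(-567) + 508*(15/(-5)) - 1*(-567)*15/(-5))) = 1/(-722849 + (90720 + 508*(15*(-⅕)) - 1*(-567)*15*(-⅕))) = 1/(-722849 + (90720 + 508*(-3) - 1*(-567)*(-3))) = 1/(-722849 + (90720 - 1524 - 1701)) = 1/(-722849 + 87495) = 1/(-635354) = -1/635354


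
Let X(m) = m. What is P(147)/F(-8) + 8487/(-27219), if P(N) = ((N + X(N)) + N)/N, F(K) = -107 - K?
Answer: -102430/299409 ≈ -0.34211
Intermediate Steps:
P(N) = 3 (P(N) = ((N + N) + N)/N = (2*N + N)/N = (3*N)/N = 3)
P(147)/F(-8) + 8487/(-27219) = 3/(-107 - 1*(-8)) + 8487/(-27219) = 3/(-107 + 8) + 8487*(-1/27219) = 3/(-99) - 2829/9073 = 3*(-1/99) - 2829/9073 = -1/33 - 2829/9073 = -102430/299409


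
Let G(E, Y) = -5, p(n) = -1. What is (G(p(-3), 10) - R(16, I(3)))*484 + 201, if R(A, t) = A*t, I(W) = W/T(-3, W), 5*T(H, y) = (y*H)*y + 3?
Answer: 2621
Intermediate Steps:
T(H, y) = ⅗ + H*y²/5 (T(H, y) = ((y*H)*y + 3)/5 = ((H*y)*y + 3)/5 = (H*y² + 3)/5 = (3 + H*y²)/5 = ⅗ + H*y²/5)
I(W) = W/(⅗ - 3*W²/5) (I(W) = W/(⅗ + (⅕)*(-3)*W²) = W/(⅗ - 3*W²/5))
(G(p(-3), 10) - R(16, I(3)))*484 + 201 = (-5 - 16*(-5*3/(-3 + 3*3²)))*484 + 201 = (-5 - 16*(-5*3/(-3 + 3*9)))*484 + 201 = (-5 - 16*(-5*3/(-3 + 27)))*484 + 201 = (-5 - 16*(-5*3/24))*484 + 201 = (-5 - 16*(-5*3*1/24))*484 + 201 = (-5 - 16*(-5)/8)*484 + 201 = (-5 - 1*(-10))*484 + 201 = (-5 + 10)*484 + 201 = 5*484 + 201 = 2420 + 201 = 2621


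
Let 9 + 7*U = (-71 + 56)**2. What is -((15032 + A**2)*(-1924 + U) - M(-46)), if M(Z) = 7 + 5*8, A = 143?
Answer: 470194541/7 ≈ 6.7171e+7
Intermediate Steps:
U = 216/7 (U = -9/7 + (-71 + 56)**2/7 = -9/7 + (1/7)*(-15)**2 = -9/7 + (1/7)*225 = -9/7 + 225/7 = 216/7 ≈ 30.857)
M(Z) = 47 (M(Z) = 7 + 40 = 47)
-((15032 + A**2)*(-1924 + U) - M(-46)) = -((15032 + 143**2)*(-1924 + 216/7) - 1*47) = -((15032 + 20449)*(-13252/7) - 47) = -(35481*(-13252/7) - 47) = -(-470194212/7 - 47) = -1*(-470194541/7) = 470194541/7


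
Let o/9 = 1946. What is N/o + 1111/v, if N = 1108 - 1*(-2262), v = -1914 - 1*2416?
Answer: -2432977/37917810 ≈ -0.064165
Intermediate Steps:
o = 17514 (o = 9*1946 = 17514)
v = -4330 (v = -1914 - 2416 = -4330)
N = 3370 (N = 1108 + 2262 = 3370)
N/o + 1111/v = 3370/17514 + 1111/(-4330) = 3370*(1/17514) + 1111*(-1/4330) = 1685/8757 - 1111/4330 = -2432977/37917810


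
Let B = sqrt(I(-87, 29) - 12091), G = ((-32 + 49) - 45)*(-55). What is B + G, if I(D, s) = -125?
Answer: 1540 + 2*I*sqrt(3054) ≈ 1540.0 + 110.53*I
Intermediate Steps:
G = 1540 (G = (17 - 45)*(-55) = -28*(-55) = 1540)
B = 2*I*sqrt(3054) (B = sqrt(-125 - 12091) = sqrt(-12216) = 2*I*sqrt(3054) ≈ 110.53*I)
B + G = 2*I*sqrt(3054) + 1540 = 1540 + 2*I*sqrt(3054)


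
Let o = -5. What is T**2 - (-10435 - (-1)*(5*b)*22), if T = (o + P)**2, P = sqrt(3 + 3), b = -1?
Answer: 12106 - 620*sqrt(6) ≈ 10587.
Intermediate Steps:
P = sqrt(6) ≈ 2.4495
T = (-5 + sqrt(6))**2 ≈ 6.5051
T**2 - (-10435 - (-1)*(5*b)*22) = ((5 - sqrt(6))**2)**2 - (-10435 - (-1)*(5*(-1))*22) = (5 - sqrt(6))**4 - (-10435 - (-1)*(-5*22)) = (5 - sqrt(6))**4 - (-10435 - (-1)*(-110)) = (5 - sqrt(6))**4 - (-10435 - 1*110) = (5 - sqrt(6))**4 - (-10435 - 110) = (5 - sqrt(6))**4 - 1*(-10545) = (5 - sqrt(6))**4 + 10545 = 10545 + (5 - sqrt(6))**4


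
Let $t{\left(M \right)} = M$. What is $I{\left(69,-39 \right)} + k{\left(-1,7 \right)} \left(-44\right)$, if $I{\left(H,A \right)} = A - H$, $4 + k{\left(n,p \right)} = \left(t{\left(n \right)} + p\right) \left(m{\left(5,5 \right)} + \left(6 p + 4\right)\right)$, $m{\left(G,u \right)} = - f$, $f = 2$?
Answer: $-11548$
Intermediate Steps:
$m{\left(G,u \right)} = -2$ ($m{\left(G,u \right)} = \left(-1\right) 2 = -2$)
$k{\left(n,p \right)} = -4 + \left(2 + 6 p\right) \left(n + p\right)$ ($k{\left(n,p \right)} = -4 + \left(n + p\right) \left(-2 + \left(6 p + 4\right)\right) = -4 + \left(n + p\right) \left(-2 + \left(4 + 6 p\right)\right) = -4 + \left(n + p\right) \left(2 + 6 p\right) = -4 + \left(2 + 6 p\right) \left(n + p\right)$)
$I{\left(69,-39 \right)} + k{\left(-1,7 \right)} \left(-44\right) = \left(-39 - 69\right) + \left(-4 + 2 \left(-1\right) + 2 \cdot 7 + 6 \cdot 7^{2} + 6 \left(-1\right) 7\right) \left(-44\right) = \left(-39 - 69\right) + \left(-4 - 2 + 14 + 6 \cdot 49 - 42\right) \left(-44\right) = -108 + \left(-4 - 2 + 14 + 294 - 42\right) \left(-44\right) = -108 + 260 \left(-44\right) = -108 - 11440 = -11548$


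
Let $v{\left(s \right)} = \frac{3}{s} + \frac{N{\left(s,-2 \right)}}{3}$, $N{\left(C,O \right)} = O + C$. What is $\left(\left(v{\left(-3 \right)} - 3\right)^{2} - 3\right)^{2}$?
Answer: $\frac{68644}{81} \approx 847.46$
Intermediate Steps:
$N{\left(C,O \right)} = C + O$
$v{\left(s \right)} = - \frac{2}{3} + \frac{3}{s} + \frac{s}{3}$ ($v{\left(s \right)} = \frac{3}{s} + \frac{s - 2}{3} = \frac{3}{s} + \left(-2 + s\right) \frac{1}{3} = \frac{3}{s} + \left(- \frac{2}{3} + \frac{s}{3}\right) = - \frac{2}{3} + \frac{3}{s} + \frac{s}{3}$)
$\left(\left(v{\left(-3 \right)} - 3\right)^{2} - 3\right)^{2} = \left(\left(\frac{9 - 3 \left(-2 - 3\right)}{3 \left(-3\right)} - 3\right)^{2} - 3\right)^{2} = \left(\left(\frac{1}{3} \left(- \frac{1}{3}\right) \left(9 - -15\right) - 3\right)^{2} - 3\right)^{2} = \left(\left(\frac{1}{3} \left(- \frac{1}{3}\right) \left(9 + 15\right) - 3\right)^{2} - 3\right)^{2} = \left(\left(\frac{1}{3} \left(- \frac{1}{3}\right) 24 - 3\right)^{2} - 3\right)^{2} = \left(\left(- \frac{8}{3} - 3\right)^{2} - 3\right)^{2} = \left(\left(- \frac{17}{3}\right)^{2} - 3\right)^{2} = \left(\frac{289}{9} - 3\right)^{2} = \left(\frac{262}{9}\right)^{2} = \frac{68644}{81}$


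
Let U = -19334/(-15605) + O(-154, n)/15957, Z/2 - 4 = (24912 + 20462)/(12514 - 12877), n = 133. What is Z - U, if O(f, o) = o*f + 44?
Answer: -7290053988188/30130087185 ≈ -241.95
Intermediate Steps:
O(f, o) = 44 + f*o (O(f, o) = f*o + 44 = 44 + f*o)
Z = -87844/363 (Z = 8 + 2*((24912 + 20462)/(12514 - 12877)) = 8 + 2*(45374/(-363)) = 8 + 2*(45374*(-1/363)) = 8 + 2*(-45374/363) = 8 - 90748/363 = -87844/363 ≈ -241.99)
U = -10422352/249008985 (U = -19334/(-15605) + (44 - 154*133)/15957 = -19334*(-1/15605) + (44 - 20482)*(1/15957) = 19334/15605 - 20438*1/15957 = 19334/15605 - 20438/15957 = -10422352/249008985 ≈ -0.041855)
Z - U = -87844/363 - 1*(-10422352/249008985) = -87844/363 + 10422352/249008985 = -7290053988188/30130087185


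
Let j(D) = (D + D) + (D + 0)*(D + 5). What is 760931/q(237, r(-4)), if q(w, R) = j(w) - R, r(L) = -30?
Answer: 760931/57858 ≈ 13.152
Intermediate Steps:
j(D) = 2*D + D*(5 + D)
q(w, R) = -R + w*(7 + w) (q(w, R) = w*(7 + w) - R = -R + w*(7 + w))
760931/q(237, r(-4)) = 760931/(-1*(-30) + 237*(7 + 237)) = 760931/(30 + 237*244) = 760931/(30 + 57828) = 760931/57858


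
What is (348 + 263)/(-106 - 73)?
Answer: -611/179 ≈ -3.4134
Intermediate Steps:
(348 + 263)/(-106 - 73) = 611/(-179) = 611*(-1/179) = -611/179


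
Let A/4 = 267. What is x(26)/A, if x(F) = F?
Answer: 13/534 ≈ 0.024345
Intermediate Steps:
A = 1068 (A = 4*267 = 1068)
x(26)/A = 26/1068 = 26*(1/1068) = 13/534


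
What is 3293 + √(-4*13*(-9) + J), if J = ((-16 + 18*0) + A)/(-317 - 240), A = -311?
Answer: 3293 + 19*√402711/557 ≈ 3314.6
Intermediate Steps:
J = 327/557 (J = ((-16 + 18*0) - 311)/(-317 - 240) = ((-16 + 0) - 311)/(-557) = (-16 - 311)*(-1/557) = -327*(-1/557) = 327/557 ≈ 0.58707)
3293 + √(-4*13*(-9) + J) = 3293 + √(-4*13*(-9) + 327/557) = 3293 + √(-52*(-9) + 327/557) = 3293 + √(468 + 327/557) = 3293 + √(261003/557) = 3293 + 19*√402711/557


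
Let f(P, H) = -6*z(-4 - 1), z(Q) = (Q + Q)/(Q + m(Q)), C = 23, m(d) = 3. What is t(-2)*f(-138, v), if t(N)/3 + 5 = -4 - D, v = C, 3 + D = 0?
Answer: 540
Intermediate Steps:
D = -3 (D = -3 + 0 = -3)
z(Q) = 2*Q/(3 + Q) (z(Q) = (Q + Q)/(Q + 3) = (2*Q)/(3 + Q) = 2*Q/(3 + Q))
v = 23
f(P, H) = -30 (f(P, H) = -12*(-4 - 1)/(3 + (-4 - 1)) = -12*(-5)/(3 - 5) = -12*(-5)/(-2) = -12*(-5)*(-1)/2 = -6*5 = -30)
t(N) = -18 (t(N) = -15 + 3*(-4 - 1*(-3)) = -15 + 3*(-4 + 3) = -15 + 3*(-1) = -15 - 3 = -18)
t(-2)*f(-138, v) = -18*(-30) = 540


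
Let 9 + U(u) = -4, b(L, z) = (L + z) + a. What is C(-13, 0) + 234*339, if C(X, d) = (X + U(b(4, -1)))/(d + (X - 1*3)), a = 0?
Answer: 634621/8 ≈ 79328.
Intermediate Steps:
b(L, z) = L + z (b(L, z) = (L + z) + 0 = L + z)
U(u) = -13 (U(u) = -9 - 4 = -13)
C(X, d) = (-13 + X)/(-3 + X + d) (C(X, d) = (X - 13)/(d + (X - 1*3)) = (-13 + X)/(d + (X - 3)) = (-13 + X)/(d + (-3 + X)) = (-13 + X)/(-3 + X + d))
C(-13, 0) + 234*339 = (-13 - 13)/(-3 - 13 + 0) + 234*339 = -26/(-16) + 79326 = -1/16*(-26) + 79326 = 13/8 + 79326 = 634621/8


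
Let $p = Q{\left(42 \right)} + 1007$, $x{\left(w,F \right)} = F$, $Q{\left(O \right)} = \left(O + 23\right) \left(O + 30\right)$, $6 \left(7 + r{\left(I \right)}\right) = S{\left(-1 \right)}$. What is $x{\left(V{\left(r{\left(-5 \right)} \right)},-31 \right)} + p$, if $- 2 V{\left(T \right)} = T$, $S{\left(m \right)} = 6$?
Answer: $5656$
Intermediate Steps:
$r{\left(I \right)} = -6$ ($r{\left(I \right)} = -7 + \frac{1}{6} \cdot 6 = -7 + 1 = -6$)
$V{\left(T \right)} = - \frac{T}{2}$
$Q{\left(O \right)} = \left(23 + O\right) \left(30 + O\right)$
$p = 5687$ ($p = \left(690 + 42^{2} + 53 \cdot 42\right) + 1007 = \left(690 + 1764 + 2226\right) + 1007 = 4680 + 1007 = 5687$)
$x{\left(V{\left(r{\left(-5 \right)} \right)},-31 \right)} + p = -31 + 5687 = 5656$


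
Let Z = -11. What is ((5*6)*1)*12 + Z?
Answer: 349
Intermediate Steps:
((5*6)*1)*12 + Z = ((5*6)*1)*12 - 11 = (30*1)*12 - 11 = 30*12 - 11 = 360 - 11 = 349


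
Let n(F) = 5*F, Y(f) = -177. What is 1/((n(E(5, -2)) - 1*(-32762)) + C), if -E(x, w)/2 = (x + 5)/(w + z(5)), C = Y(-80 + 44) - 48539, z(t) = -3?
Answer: -1/15934 ≈ -6.2759e-5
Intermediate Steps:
C = -48716 (C = -177 - 48539 = -48716)
E(x, w) = -2*(5 + x)/(-3 + w) (E(x, w) = -2*(x + 5)/(w - 3) = -2*(5 + x)/(-3 + w))
1/((n(E(5, -2)) - 1*(-32762)) + C) = 1/((5*(2*(-5 - 1*5)/(-3 - 2)) - 1*(-32762)) - 48716) = 1/((5*(2*(-5 - 5)/(-5)) + 32762) - 48716) = 1/((5*(2*(-⅕)*(-10)) + 32762) - 48716) = 1/((5*4 + 32762) - 48716) = 1/((20 + 32762) - 48716) = 1/(32782 - 48716) = 1/(-15934) = -1/15934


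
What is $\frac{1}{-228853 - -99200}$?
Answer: $- \frac{1}{129653} \approx -7.7129 \cdot 10^{-6}$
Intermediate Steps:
$\frac{1}{-228853 - -99200} = \frac{1}{-228853 + 99200} = \frac{1}{-129653} = - \frac{1}{129653}$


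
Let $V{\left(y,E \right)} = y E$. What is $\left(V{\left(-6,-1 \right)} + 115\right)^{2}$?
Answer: $14641$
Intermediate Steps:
$V{\left(y,E \right)} = E y$
$\left(V{\left(-6,-1 \right)} + 115\right)^{2} = \left(\left(-1\right) \left(-6\right) + 115\right)^{2} = \left(6 + 115\right)^{2} = 121^{2} = 14641$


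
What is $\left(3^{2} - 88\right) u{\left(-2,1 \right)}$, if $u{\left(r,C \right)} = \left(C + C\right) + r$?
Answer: $0$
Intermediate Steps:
$u{\left(r,C \right)} = r + 2 C$ ($u{\left(r,C \right)} = 2 C + r = r + 2 C$)
$\left(3^{2} - 88\right) u{\left(-2,1 \right)} = \left(3^{2} - 88\right) \left(-2 + 2 \cdot 1\right) = \left(9 - 88\right) \left(-2 + 2\right) = \left(-79\right) 0 = 0$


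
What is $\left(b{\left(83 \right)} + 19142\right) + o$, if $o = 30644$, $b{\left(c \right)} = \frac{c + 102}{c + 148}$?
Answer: $\frac{11500751}{231} \approx 49787.0$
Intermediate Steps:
$b{\left(c \right)} = \frac{102 + c}{148 + c}$
$\left(b{\left(83 \right)} + 19142\right) + o = \left(\frac{102 + 83}{148 + 83} + 19142\right) + 30644 = \left(\frac{1}{231} \cdot 185 + 19142\right) + 30644 = \left(\frac{185}{231} + 19142\right) + 30644 = \frac{4421987}{231} + 30644 = \frac{11500751}{231}$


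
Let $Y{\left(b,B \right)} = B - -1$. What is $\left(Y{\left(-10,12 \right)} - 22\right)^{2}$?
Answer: $81$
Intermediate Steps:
$Y{\left(b,B \right)} = 1 + B$ ($Y{\left(b,B \right)} = B + 1 = 1 + B$)
$\left(Y{\left(-10,12 \right)} - 22\right)^{2} = \left(\left(1 + 12\right) - 22\right)^{2} = \left(13 - 22\right)^{2} = \left(-9\right)^{2} = 81$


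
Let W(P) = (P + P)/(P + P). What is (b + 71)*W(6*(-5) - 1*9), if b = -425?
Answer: -354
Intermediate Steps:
W(P) = 1 (W(P) = (2*P)/((2*P)) = (2*P)*(1/(2*P)) = 1)
(b + 71)*W(6*(-5) - 1*9) = (-425 + 71)*1 = -354*1 = -354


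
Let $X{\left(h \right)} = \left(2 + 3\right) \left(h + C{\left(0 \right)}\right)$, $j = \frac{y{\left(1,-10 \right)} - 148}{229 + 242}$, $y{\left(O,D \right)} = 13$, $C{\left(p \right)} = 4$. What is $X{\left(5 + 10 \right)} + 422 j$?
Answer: $- \frac{4075}{157} \approx -25.955$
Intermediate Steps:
$j = - \frac{45}{157}$ ($j = \frac{13 - 148}{229 + 242} = - \frac{135}{471} = \left(-135\right) \frac{1}{471} = - \frac{45}{157} \approx -0.28662$)
$X{\left(h \right)} = 20 + 5 h$ ($X{\left(h \right)} = \left(2 + 3\right) \left(h + 4\right) = 5 \left(4 + h\right) = 20 + 5 h$)
$X{\left(5 + 10 \right)} + 422 j = \left(20 + 5 \left(5 + 10\right)\right) + 422 \left(- \frac{45}{157}\right) = \left(20 + 5 \cdot 15\right) - \frac{18990}{157} = \left(20 + 75\right) - \frac{18990}{157} = 95 - \frac{18990}{157} = - \frac{4075}{157}$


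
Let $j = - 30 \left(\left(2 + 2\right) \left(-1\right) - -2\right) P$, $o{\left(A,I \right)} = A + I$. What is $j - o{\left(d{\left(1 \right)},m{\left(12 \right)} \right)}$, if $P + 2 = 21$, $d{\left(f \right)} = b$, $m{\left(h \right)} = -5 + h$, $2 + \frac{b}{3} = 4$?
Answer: $1127$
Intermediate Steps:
$b = 6$ ($b = -6 + 3 \cdot 4 = -6 + 12 = 6$)
$d{\left(f \right)} = 6$
$P = 19$ ($P = -2 + 21 = 19$)
$j = 1140$ ($j = - 30 \left(\left(2 + 2\right) \left(-1\right) - -2\right) 19 = - 30 \left(4 \left(-1\right) + 2\right) 19 = - 30 \left(-4 + 2\right) 19 = \left(-30\right) \left(-2\right) 19 = 60 \cdot 19 = 1140$)
$j - o{\left(d{\left(1 \right)},m{\left(12 \right)} \right)} = 1140 - \left(6 + \left(-5 + 12\right)\right) = 1140 - \left(6 + 7\right) = 1140 - 13 = 1127$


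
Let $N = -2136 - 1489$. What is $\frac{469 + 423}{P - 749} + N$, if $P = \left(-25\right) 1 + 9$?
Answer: $- \frac{2774017}{765} \approx -3626.2$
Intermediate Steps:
$P = -16$ ($P = -25 + 9 = -16$)
$N = -3625$
$\frac{469 + 423}{P - 749} + N = \frac{469 + 423}{-16 - 749} - 3625 = \frac{892}{-765} - 3625 = 892 \left(- \frac{1}{765}\right) - 3625 = - \frac{892}{765} - 3625 = - \frac{2774017}{765}$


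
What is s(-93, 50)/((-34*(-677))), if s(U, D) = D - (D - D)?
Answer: 25/11509 ≈ 0.0021722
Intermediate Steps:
s(U, D) = D (s(U, D) = D - 1*0 = D + 0 = D)
s(-93, 50)/((-34*(-677))) = 50/((-34*(-677))) = 50/23018 = 50*(1/23018) = 25/11509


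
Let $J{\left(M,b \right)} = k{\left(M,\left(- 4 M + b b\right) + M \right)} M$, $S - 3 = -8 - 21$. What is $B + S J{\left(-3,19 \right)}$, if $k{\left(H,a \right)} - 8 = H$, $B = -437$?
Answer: $-47$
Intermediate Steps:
$k{\left(H,a \right)} = 8 + H$
$S = -26$ ($S = 3 - 29 = -26$)
$J{\left(M,b \right)} = M \left(8 + M\right)$ ($J{\left(M,b \right)} = \left(8 + M\right) M = M \left(8 + M\right)$)
$B + S J{\left(-3,19 \right)} = -437 - 26 \left(- 3 \left(8 - 3\right)\right) = -437 - 26 \left(\left(-3\right) 5\right) = -437 - -390 = -437 + 390 = -47$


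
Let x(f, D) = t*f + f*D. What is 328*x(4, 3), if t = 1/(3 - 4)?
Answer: 2624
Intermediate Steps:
t = -1 (t = 1/(-1) = -1)
x(f, D) = -f + D*f (x(f, D) = -f + f*D = -f + D*f)
328*x(4, 3) = 328*(4*(-1 + 3)) = 328*(4*2) = 328*8 = 2624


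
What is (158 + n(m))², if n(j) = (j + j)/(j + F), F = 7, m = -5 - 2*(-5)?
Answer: 908209/36 ≈ 25228.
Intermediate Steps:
m = 5 (m = -5 + 10 = 5)
n(j) = 2*j/(7 + j) (n(j) = (j + j)/(j + 7) = (2*j)/(7 + j) = 2*j/(7 + j))
(158 + n(m))² = (158 + 2*5/(7 + 5))² = (158 + 2*5/12)² = (158 + 2*5*(1/12))² = (158 + ⅚)² = (953/6)² = 908209/36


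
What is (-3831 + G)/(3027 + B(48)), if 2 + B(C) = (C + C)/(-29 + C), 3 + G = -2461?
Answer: -119605/57571 ≈ -2.0775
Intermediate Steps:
G = -2464 (G = -3 - 2461 = -2464)
B(C) = -2 + 2*C/(-29 + C) (B(C) = -2 + (C + C)/(-29 + C) = -2 + (2*C)/(-29 + C) = -2 + 2*C/(-29 + C))
(-3831 + G)/(3027 + B(48)) = (-3831 - 2464)/(3027 + 58/(-29 + 48)) = -6295/(3027 + 58/19) = -6295/57571/19 = -6295*19/57571 = -119605/57571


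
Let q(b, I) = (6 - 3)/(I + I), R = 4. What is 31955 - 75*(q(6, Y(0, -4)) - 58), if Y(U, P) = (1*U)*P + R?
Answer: 290215/8 ≈ 36277.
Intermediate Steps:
Y(U, P) = 4 + P*U (Y(U, P) = (1*U)*P + 4 = U*P + 4 = P*U + 4 = 4 + P*U)
q(b, I) = 3/(2*I) (q(b, I) = 3/((2*I)) = 3*(1/(2*I)) = 3/(2*I))
31955 - 75*(q(6, Y(0, -4)) - 58) = 31955 - 75*(3/(2*(4 - 4*0)) - 58) = 31955 - 75*(3/(2*(4 + 0)) - 58) = 31955 - 75*((3/2)/4 - 58) = 31955 - 75*((3/2)*(¼) - 58) = 31955 - 75*(3/8 - 58) = 31955 - 75*(-461)/8 = 31955 - 1*(-34575/8) = 31955 + 34575/8 = 290215/8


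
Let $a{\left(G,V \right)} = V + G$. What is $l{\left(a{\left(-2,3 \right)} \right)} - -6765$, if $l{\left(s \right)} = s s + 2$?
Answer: $6768$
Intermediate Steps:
$a{\left(G,V \right)} = G + V$
$l{\left(s \right)} = 2 + s^{2}$ ($l{\left(s \right)} = s^{2} + 2 = 2 + s^{2}$)
$l{\left(a{\left(-2,3 \right)} \right)} - -6765 = \left(2 + \left(-2 + 3\right)^{2}\right) - -6765 = \left(2 + 1^{2}\right) + 6765 = \left(2 + 1\right) + 6765 = 3 + 6765 = 6768$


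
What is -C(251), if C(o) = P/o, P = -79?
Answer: 79/251 ≈ 0.31474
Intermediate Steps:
C(o) = -79/o
-C(251) = -(-79)/251 = -1*(-79/251) = 79/251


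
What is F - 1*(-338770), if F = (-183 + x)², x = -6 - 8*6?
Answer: 394939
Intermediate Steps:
x = -54 (x = -6 - 48 = -54)
F = 56169 (F = (-183 - 54)² = (-237)² = 56169)
F - 1*(-338770) = 56169 - 1*(-338770) = 56169 + 338770 = 394939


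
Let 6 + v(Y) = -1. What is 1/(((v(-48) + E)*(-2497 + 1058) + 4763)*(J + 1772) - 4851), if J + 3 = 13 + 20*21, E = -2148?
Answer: 1/6838984365 ≈ 1.4622e-10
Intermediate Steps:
v(Y) = -7 (v(Y) = -6 - 1 = -7)
J = 430 (J = -3 + (13 + 20*21) = -3 + (13 + 420) = -3 + 433 = 430)
1/(((v(-48) + E)*(-2497 + 1058) + 4763)*(J + 1772) - 4851) = 1/(((-7 - 2148)*(-2497 + 1058) + 4763)*(430 + 1772) - 4851) = 1/((-2155*(-1439) + 4763)*2202 - 4851) = 1/((3101045 + 4763)*2202 - 4851) = 1/(3105808*2202 - 4851) = 1/(6838989216 - 4851) = 1/6838984365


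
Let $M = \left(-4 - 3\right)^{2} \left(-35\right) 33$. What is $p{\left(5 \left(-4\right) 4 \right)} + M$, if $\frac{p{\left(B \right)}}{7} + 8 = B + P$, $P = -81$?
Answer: $-57778$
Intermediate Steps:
$M = -56595$ ($M = \left(-7\right)^{2} \left(-35\right) 33 = 49 \left(-35\right) 33 = \left(-1715\right) 33 = -56595$)
$p{\left(B \right)} = -623 + 7 B$ ($p{\left(B \right)} = -56 + 7 \left(B - 81\right) = -56 + 7 \left(-81 + B\right) = -56 + \left(-567 + 7 B\right) = -623 + 7 B$)
$p{\left(5 \left(-4\right) 4 \right)} + M = \left(-623 + 7 \cdot 5 \left(-4\right) 4\right) - 56595 = \left(-623 + 7 \left(\left(-20\right) 4\right)\right) - 56595 = \left(-623 + 7 \left(-80\right)\right) - 56595 = \left(-623 - 560\right) - 56595 = -1183 - 56595 = -57778$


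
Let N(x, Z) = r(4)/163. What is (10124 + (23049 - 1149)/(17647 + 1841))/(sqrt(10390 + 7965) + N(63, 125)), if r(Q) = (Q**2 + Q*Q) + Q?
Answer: -24122175867/197995115794 + 436879407369*sqrt(18355)/791980463176 ≈ 74.613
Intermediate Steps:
r(Q) = Q + 2*Q**2 (r(Q) = (Q**2 + Q**2) + Q = 2*Q**2 + Q = Q + 2*Q**2)
N(x, Z) = 36/163 (N(x, Z) = (4*(1 + 2*4))/163 = (4*(1 + 8))*(1/163) = (4*9)*(1/163) = 36*(1/163) = 36/163)
(10124 + (23049 - 1149)/(17647 + 1841))/(sqrt(10390 + 7965) + N(63, 125)) = (10124 + (23049 - 1149)/(17647 + 1841))/(sqrt(10390 + 7965) + 36/163) = (10124 + 21900/19488)/(sqrt(18355) + 36/163) = (10124 + 21900*(1/19488))/(36/163 + sqrt(18355)) = (10124 + 1825/1624)/(36/163 + sqrt(18355)) = 16443201/(1624*(36/163 + sqrt(18355)))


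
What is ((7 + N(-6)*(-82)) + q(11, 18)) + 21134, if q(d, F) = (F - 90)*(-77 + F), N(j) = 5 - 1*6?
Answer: 25471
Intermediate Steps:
N(j) = -1 (N(j) = 5 - 6 = -1)
q(d, F) = (-90 + F)*(-77 + F)
((7 + N(-6)*(-82)) + q(11, 18)) + 21134 = ((7 - 1*(-82)) + (6930 + 18² - 167*18)) + 21134 = ((7 + 82) + (6930 + 324 - 3006)) + 21134 = (89 + 4248) + 21134 = 4337 + 21134 = 25471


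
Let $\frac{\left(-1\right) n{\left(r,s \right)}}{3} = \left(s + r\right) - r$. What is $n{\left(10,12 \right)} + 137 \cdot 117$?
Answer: $15993$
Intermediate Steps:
$n{\left(r,s \right)} = - 3 s$ ($n{\left(r,s \right)} = - 3 \left(\left(s + r\right) - r\right) = - 3 \left(\left(r + s\right) - r\right) = - 3 s$)
$n{\left(10,12 \right)} + 137 \cdot 117 = \left(-3\right) 12 + 137 \cdot 117 = -36 + 16029 = 15993$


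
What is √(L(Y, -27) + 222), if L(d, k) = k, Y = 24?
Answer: √195 ≈ 13.964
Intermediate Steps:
√(L(Y, -27) + 222) = √(-27 + 222) = √195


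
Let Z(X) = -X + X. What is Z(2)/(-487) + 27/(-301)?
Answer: -27/301 ≈ -0.089701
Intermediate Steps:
Z(X) = 0
Z(2)/(-487) + 27/(-301) = 0/(-487) + 27/(-301) = 0*(-1/487) + 27*(-1/301) = 0 - 27/301 = -27/301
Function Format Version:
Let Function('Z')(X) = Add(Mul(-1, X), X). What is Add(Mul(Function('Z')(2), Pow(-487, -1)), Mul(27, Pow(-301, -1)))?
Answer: Rational(-27, 301) ≈ -0.089701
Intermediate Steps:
Function('Z')(X) = 0
Add(Mul(Function('Z')(2), Pow(-487, -1)), Mul(27, Pow(-301, -1))) = Add(Mul(0, Pow(-487, -1)), Mul(27, Pow(-301, -1))) = Add(Mul(0, Rational(-1, 487)), Mul(27, Rational(-1, 301))) = Add(0, Rational(-27, 301)) = Rational(-27, 301)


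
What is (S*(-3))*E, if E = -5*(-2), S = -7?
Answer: 210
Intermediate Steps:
E = 10
(S*(-3))*E = -7*(-3)*10 = 21*10 = 210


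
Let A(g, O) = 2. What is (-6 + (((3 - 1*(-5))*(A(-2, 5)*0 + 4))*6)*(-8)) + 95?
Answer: -1447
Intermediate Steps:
(-6 + (((3 - 1*(-5))*(A(-2, 5)*0 + 4))*6)*(-8)) + 95 = (-6 + (((3 - 1*(-5))*(2*0 + 4))*6)*(-8)) + 95 = (-6 + (((3 + 5)*(0 + 4))*6)*(-8)) + 95 = (-6 + ((8*4)*6)*(-8)) + 95 = (-6 + (32*6)*(-8)) + 95 = (-6 + 192*(-8)) + 95 = (-6 - 1536) + 95 = -1542 + 95 = -1447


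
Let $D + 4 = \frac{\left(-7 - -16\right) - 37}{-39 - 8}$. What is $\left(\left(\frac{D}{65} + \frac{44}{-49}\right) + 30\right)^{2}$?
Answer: $\frac{756409399524}{896343721} \approx 843.88$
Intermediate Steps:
$D = - \frac{160}{47}$ ($D = -4 + \frac{\left(-7 - -16\right) - 37}{-39 - 8} = -4 + \frac{\left(-7 + 16\right) - 37}{-47} = -4 + \left(9 - 37\right) \left(- \frac{1}{47}\right) = -4 - - \frac{28}{47} = -4 + \frac{28}{47} = - \frac{160}{47} \approx -3.4043$)
$\left(\left(\frac{D}{65} + \frac{44}{-49}\right) + 30\right)^{2} = \left(\left(- \frac{160}{47 \cdot 65} + \frac{44}{-49}\right) + 30\right)^{2} = \left(\left(\left(- \frac{160}{47}\right) \frac{1}{65} + 44 \left(- \frac{1}{49}\right)\right) + 30\right)^{2} = \left(\left(- \frac{32}{611} - \frac{44}{49}\right) + 30\right)^{2} = \left(- \frac{28452}{29939} + 30\right)^{2} = \left(\frac{869718}{29939}\right)^{2} = \frac{756409399524}{896343721}$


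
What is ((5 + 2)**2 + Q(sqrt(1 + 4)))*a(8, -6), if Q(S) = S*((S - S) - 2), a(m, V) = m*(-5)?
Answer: -1960 + 80*sqrt(5) ≈ -1781.1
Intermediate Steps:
a(m, V) = -5*m
Q(S) = -2*S (Q(S) = S*(0 - 2) = S*(-2) = -2*S)
((5 + 2)**2 + Q(sqrt(1 + 4)))*a(8, -6) = ((5 + 2)**2 - 2*sqrt(1 + 4))*(-5*8) = (7**2 - 2*sqrt(5))*(-40) = (49 - 2*sqrt(5))*(-40) = -1960 + 80*sqrt(5)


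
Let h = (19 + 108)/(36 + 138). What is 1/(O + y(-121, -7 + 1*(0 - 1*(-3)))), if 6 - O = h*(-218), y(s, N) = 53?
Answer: 87/18976 ≈ 0.0045847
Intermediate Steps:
h = 127/174 ≈ 0.72989
O = 14365/87 (O = 6 - 127*(-218)/174 = 6 - 1*(-13843/87) = 6 + 13843/87 = 14365/87 ≈ 165.11)
1/(O + y(-121, -7 + 1*(0 - 1*(-3)))) = 1/(14365/87 + 53) = 1/(18976/87) = 87/18976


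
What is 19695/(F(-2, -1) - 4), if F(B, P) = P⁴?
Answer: -6565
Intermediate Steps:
19695/(F(-2, -1) - 4) = 19695/((-1)⁴ - 4) = 19695/(1 - 4) = 19695/(-3) = -⅓*19695 = -6565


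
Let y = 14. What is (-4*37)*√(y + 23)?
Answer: -148*√37 ≈ -900.25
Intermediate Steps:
(-4*37)*√(y + 23) = (-4*37)*√(14 + 23) = -148*√37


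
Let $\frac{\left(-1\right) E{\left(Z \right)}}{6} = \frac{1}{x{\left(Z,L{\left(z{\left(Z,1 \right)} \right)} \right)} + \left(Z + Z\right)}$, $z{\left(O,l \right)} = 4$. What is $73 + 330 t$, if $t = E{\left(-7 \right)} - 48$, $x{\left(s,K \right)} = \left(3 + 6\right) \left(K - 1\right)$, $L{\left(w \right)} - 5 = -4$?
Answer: $- \frac{109379}{7} \approx -15626.0$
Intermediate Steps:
$L{\left(w \right)} = 1$ ($L{\left(w \right)} = 5 - 4 = 1$)
$x{\left(s,K \right)} = -9 + 9 K$ ($x{\left(s,K \right)} = 9 \left(-1 + K\right) = -9 + 9 K$)
$E{\left(Z \right)} = - \frac{3}{Z}$ ($E{\left(Z \right)} = - \frac{6}{\left(-9 + 9 \cdot 1\right) + \left(Z + Z\right)} = - \frac{6}{\left(-9 + 9\right) + 2 Z} = - \frac{6}{0 + 2 Z} = - \frac{6}{2 Z} = - 6 \frac{1}{2 Z} = - \frac{3}{Z}$)
$t = - \frac{333}{7}$ ($t = - \frac{3}{-7} - 48 = \left(-3\right) \left(- \frac{1}{7}\right) - 48 = \frac{3}{7} - 48 = - \frac{333}{7} \approx -47.571$)
$73 + 330 t = 73 + 330 \left(- \frac{333}{7}\right) = 73 - \frac{109890}{7} = - \frac{109379}{7}$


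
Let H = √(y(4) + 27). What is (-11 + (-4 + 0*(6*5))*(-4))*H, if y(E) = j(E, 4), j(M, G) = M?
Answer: 5*√31 ≈ 27.839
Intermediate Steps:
y(E) = E
H = √31 (H = √(4 + 27) = √31 ≈ 5.5678)
(-11 + (-4 + 0*(6*5))*(-4))*H = (-11 + (-4 + 0*(6*5))*(-4))*√31 = (-11 + (-4 + 0*30)*(-4))*√31 = (-11 + (-4 + 0)*(-4))*√31 = (-11 - 4*(-4))*√31 = (-11 + 16)*√31 = 5*√31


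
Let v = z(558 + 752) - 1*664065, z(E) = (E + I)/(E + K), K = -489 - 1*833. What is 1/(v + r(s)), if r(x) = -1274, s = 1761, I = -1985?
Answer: -4/2661131 ≈ -1.5031e-6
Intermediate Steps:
K = -1322 (K = -489 - 833 = -1322)
z(E) = (-1985 + E)/(-1322 + E) (z(E) = (E - 1985)/(E - 1322) = (-1985 + E)/(-1322 + E))
v = -2656035/4 (v = (-1985 + (558 + 752))/(-1322 + (558 + 752)) - 1*664065 = (-1985 + 1310)/(-1322 + 1310) - 664065 = -675/(-12) - 664065 = -1/12*(-675) - 664065 = 225/4 - 664065 = -2656035/4 ≈ -6.6401e+5)
1/(v + r(s)) = 1/(-2656035/4 - 1274) = 1/(-2661131/4) = -4/2661131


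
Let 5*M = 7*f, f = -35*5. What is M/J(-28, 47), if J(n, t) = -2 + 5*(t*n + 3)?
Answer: 245/6567 ≈ 0.037308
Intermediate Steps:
J(n, t) = 13 + 5*n*t (J(n, t) = -2 + 5*(n*t + 3) = -2 + 5*(3 + n*t) = -2 + (15 + 5*n*t) = 13 + 5*n*t)
f = -175
M = -245 (M = (7*(-175))/5 = (1/5)*(-1225) = -245)
M/J(-28, 47) = -245/(13 + 5*(-28)*47) = -245/(13 - 6580) = -245/(-6567) = -245*(-1/6567) = 245/6567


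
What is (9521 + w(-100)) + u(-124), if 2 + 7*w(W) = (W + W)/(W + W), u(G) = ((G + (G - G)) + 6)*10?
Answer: 58386/7 ≈ 8340.9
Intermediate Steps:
u(G) = 60 + 10*G (u(G) = ((G + 0) + 6)*10 = (G + 6)*10 = (6 + G)*10 = 60 + 10*G)
w(W) = -⅐ (w(W) = -2/7 + ((W + W)/(W + W))/7 = -2/7 + ((2*W)/((2*W)))/7 = -2/7 + ((2*W)*(1/(2*W)))/7 = -2/7 + (⅐)*1 = -2/7 + ⅐ = -⅐)
(9521 + w(-100)) + u(-124) = (9521 - ⅐) + (60 + 10*(-124)) = 66646/7 + (60 - 1240) = 66646/7 - 1180 = 58386/7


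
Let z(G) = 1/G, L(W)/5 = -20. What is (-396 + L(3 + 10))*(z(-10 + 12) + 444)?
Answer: -220472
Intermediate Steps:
L(W) = -100 (L(W) = 5*(-20) = -100)
(-396 + L(3 + 10))*(z(-10 + 12) + 444) = (-396 - 100)*(1/(-10 + 12) + 444) = -496*(1/2 + 444) = -496*889/2 = -220472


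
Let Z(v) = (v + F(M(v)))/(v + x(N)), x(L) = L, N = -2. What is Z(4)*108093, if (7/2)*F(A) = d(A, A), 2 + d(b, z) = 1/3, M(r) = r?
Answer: 1333147/7 ≈ 1.9045e+5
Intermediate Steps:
d(b, z) = -5/3 (d(b, z) = -2 + 1/3 = -2 + ⅓ = -5/3)
F(A) = -10/21 (F(A) = (2/7)*(-5/3) = -10/21)
Z(v) = (-10/21 + v)/(-2 + v) (Z(v) = (v - 10/21)/(v - 2) = (-10/21 + v)/(-2 + v))
Z(4)*108093 = ((-10/21 + 4)/(-2 + 4))*108093 = ((74/21)/2)*108093 = ((½)*(74/21))*108093 = (37/21)*108093 = 1333147/7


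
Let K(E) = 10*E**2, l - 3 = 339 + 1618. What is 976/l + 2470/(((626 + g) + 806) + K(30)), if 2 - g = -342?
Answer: 959911/1320060 ≈ 0.72717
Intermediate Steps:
g = 344 (g = 2 - 1*(-342) = 2 + 342 = 344)
l = 1960 (l = 3 + (339 + 1618) = 3 + 1957 = 1960)
976/l + 2470/(((626 + g) + 806) + K(30)) = 976/1960 + 2470/(((626 + 344) + 806) + 10*30**2) = 976*(1/1960) + 2470/((970 + 806) + 10*900) = 122/245 + 2470/(1776 + 9000) = 122/245 + 2470/10776 = 122/245 + 2470*(1/10776) = 122/245 + 1235/5388 = 959911/1320060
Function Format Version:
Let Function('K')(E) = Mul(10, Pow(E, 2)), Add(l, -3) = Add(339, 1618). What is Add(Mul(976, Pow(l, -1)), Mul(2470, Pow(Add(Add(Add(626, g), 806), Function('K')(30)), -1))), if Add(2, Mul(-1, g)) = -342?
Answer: Rational(959911, 1320060) ≈ 0.72717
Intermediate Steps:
g = 344 (g = Add(2, Mul(-1, -342)) = Add(2, 342) = 344)
l = 1960 (l = Add(3, Add(339, 1618)) = Add(3, 1957) = 1960)
Add(Mul(976, Pow(l, -1)), Mul(2470, Pow(Add(Add(Add(626, g), 806), Function('K')(30)), -1))) = Add(Mul(976, Pow(1960, -1)), Mul(2470, Pow(Add(Add(Add(626, 344), 806), Mul(10, Pow(30, 2))), -1))) = Add(Mul(976, Rational(1, 1960)), Mul(2470, Pow(Add(Add(970, 806), Mul(10, 900)), -1))) = Add(Rational(122, 245), Mul(2470, Pow(Add(1776, 9000), -1))) = Add(Rational(122, 245), Mul(2470, Pow(10776, -1))) = Add(Rational(122, 245), Mul(2470, Rational(1, 10776))) = Add(Rational(122, 245), Rational(1235, 5388)) = Rational(959911, 1320060)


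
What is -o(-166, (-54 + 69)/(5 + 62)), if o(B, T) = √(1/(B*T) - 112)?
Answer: -I*√694578030/2490 ≈ -10.584*I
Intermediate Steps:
o(B, T) = √(-112 + 1/(B*T)) (o(B, T) = √(1/(B*T) - 112) = √(-112 + 1/(B*T)))
-o(-166, (-54 + 69)/(5 + 62)) = -√(-112 + 1/((-166)*(((-54 + 69)/(5 + 62))))) = -√(-112 - 1/(166*(15/67))) = -√(-112 - 1/(166*(15*(1/67)))) = -√(-112 - 1/(166*15/67)) = -√(-112 - 1/166*67/15) = -√(-112 - 67/2490) = -√(-278947/2490) = -I*√694578030/2490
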